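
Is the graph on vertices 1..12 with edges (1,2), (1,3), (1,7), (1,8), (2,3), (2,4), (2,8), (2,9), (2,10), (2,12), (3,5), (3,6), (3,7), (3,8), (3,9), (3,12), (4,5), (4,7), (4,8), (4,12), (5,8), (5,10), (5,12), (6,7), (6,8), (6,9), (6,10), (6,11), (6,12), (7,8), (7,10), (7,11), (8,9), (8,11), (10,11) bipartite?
No (odd cycle of length 3: 7 -> 1 -> 3 -> 7)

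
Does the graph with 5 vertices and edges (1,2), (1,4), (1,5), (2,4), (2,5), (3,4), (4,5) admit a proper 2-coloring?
No (odd cycle of length 3: 2 -> 1 -> 4 -> 2)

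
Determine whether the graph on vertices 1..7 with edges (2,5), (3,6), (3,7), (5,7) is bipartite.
Yes. Partition: {1, 2, 4, 6, 7}, {3, 5}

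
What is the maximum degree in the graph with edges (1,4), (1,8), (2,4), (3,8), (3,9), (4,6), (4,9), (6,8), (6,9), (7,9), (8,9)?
5 (attained at vertex 9)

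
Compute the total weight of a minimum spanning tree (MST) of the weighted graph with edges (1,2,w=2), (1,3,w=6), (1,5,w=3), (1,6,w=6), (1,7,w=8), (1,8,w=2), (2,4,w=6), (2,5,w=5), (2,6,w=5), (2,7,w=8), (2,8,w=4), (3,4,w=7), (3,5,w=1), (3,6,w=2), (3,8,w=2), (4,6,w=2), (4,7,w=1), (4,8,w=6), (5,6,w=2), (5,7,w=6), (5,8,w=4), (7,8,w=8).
12 (MST edges: (1,2,w=2), (1,8,w=2), (3,5,w=1), (3,6,w=2), (3,8,w=2), (4,6,w=2), (4,7,w=1); sum of weights 2 + 2 + 1 + 2 + 2 + 2 + 1 = 12)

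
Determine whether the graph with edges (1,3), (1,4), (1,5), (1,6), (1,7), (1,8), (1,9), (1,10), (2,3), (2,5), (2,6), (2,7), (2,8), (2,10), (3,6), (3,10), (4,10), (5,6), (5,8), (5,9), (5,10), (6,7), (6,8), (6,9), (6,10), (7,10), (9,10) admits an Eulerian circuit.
Yes (the graph is connected and all 10 vertices have even degree)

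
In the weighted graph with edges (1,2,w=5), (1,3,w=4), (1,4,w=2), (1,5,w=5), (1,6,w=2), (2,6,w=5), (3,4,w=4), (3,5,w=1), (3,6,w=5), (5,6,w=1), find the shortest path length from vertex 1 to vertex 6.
2 (path: 1 -> 6; weights 2 = 2)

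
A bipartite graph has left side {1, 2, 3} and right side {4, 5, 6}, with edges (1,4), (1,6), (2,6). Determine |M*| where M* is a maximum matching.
2 (matching: (1,4), (2,6); upper bound min(|L|,|R|) = min(3,3) = 3)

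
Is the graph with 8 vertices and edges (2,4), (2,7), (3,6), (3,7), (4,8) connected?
No, it has 3 components: {1}, {2, 3, 4, 6, 7, 8}, {5}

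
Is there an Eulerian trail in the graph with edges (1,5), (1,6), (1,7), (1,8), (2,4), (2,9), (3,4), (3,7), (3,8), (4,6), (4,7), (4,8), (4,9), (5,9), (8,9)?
Yes (the graph is connected and exactly 2 vertices have odd degree: {3, 7}; any Eulerian path must start and end at those)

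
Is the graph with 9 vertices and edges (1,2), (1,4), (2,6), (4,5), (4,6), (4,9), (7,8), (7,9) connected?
No, it has 2 components: {1, 2, 4, 5, 6, 7, 8, 9}, {3}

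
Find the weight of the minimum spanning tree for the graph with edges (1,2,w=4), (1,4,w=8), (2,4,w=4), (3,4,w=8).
16 (MST edges: (1,2,w=4), (2,4,w=4), (3,4,w=8); sum of weights 4 + 4 + 8 = 16)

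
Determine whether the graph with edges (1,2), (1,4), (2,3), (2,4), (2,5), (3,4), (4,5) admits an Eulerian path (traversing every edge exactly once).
Yes — and in fact it has an Eulerian circuit (the graph is connected and all 5 vertices have even degree)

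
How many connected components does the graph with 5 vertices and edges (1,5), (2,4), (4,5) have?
2 (components: {1, 2, 4, 5}, {3})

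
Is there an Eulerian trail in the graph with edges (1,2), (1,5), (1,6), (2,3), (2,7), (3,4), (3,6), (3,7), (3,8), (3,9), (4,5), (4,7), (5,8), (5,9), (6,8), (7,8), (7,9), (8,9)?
No (6 vertices have odd degree: {1, 2, 4, 6, 7, 8}; Eulerian path requires 0 or 2)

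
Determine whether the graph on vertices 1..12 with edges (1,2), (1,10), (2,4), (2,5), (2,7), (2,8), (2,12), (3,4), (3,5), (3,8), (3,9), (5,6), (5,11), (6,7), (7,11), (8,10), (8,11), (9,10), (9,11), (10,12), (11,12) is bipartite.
Yes. Partition: {1, 4, 5, 7, 8, 9, 12}, {2, 3, 6, 10, 11}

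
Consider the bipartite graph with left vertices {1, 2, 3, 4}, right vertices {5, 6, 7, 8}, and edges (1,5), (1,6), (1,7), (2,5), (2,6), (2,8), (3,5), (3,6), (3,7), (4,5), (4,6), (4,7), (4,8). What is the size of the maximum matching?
4 (matching: (1,7), (2,8), (3,6), (4,5); upper bound min(|L|,|R|) = min(4,4) = 4)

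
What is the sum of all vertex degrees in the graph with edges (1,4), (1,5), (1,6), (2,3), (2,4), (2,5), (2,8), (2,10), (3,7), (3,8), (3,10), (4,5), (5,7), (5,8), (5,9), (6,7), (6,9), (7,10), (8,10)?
38 (handshake: sum of degrees = 2|E| = 2 x 19 = 38)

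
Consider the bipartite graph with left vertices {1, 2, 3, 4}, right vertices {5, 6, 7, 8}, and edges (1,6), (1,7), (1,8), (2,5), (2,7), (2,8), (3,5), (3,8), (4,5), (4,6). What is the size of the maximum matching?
4 (matching: (1,8), (2,7), (3,5), (4,6); upper bound min(|L|,|R|) = min(4,4) = 4)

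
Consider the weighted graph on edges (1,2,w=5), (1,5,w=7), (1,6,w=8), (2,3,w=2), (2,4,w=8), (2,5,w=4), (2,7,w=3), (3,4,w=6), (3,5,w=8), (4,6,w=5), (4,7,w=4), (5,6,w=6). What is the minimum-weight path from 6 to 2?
10 (path: 6 -> 5 -> 2; weights 6 + 4 = 10)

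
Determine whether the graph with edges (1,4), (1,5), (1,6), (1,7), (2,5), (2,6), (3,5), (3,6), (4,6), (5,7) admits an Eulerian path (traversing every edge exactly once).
Yes — and in fact it has an Eulerian circuit (the graph is connected and all 7 vertices have even degree)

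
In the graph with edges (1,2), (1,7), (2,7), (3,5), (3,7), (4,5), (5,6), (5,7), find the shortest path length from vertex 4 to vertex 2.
3 (path: 4 -> 5 -> 7 -> 2, 3 edges)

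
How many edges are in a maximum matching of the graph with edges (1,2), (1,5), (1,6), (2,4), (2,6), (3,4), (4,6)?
3 (matching: (1,5), (2,6), (3,4); upper bound floor(n/2) = floor(6/2) = 3)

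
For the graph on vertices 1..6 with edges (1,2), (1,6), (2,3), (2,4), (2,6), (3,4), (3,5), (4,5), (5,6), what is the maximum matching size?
3 (matching: (1,2), (3,4), (5,6); upper bound floor(n/2) = floor(6/2) = 3)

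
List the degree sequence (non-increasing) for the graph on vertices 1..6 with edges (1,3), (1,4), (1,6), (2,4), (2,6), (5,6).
[3, 3, 2, 2, 1, 1] (degrees: deg(1)=3, deg(2)=2, deg(3)=1, deg(4)=2, deg(5)=1, deg(6)=3)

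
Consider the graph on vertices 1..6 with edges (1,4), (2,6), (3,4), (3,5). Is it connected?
No, it has 2 components: {1, 3, 4, 5}, {2, 6}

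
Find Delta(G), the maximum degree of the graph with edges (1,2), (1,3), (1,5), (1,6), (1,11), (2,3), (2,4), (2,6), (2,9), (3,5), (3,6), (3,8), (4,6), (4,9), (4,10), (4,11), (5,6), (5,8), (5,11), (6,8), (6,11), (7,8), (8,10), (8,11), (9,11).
7 (attained at vertex 6)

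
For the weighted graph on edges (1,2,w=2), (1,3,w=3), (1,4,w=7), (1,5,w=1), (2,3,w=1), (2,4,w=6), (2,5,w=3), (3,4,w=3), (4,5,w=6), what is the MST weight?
7 (MST edges: (1,2,w=2), (1,5,w=1), (2,3,w=1), (3,4,w=3); sum of weights 2 + 1 + 1 + 3 = 7)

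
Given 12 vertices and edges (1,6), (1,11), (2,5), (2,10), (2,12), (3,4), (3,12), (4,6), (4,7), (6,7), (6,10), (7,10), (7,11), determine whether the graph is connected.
No, it has 3 components: {1, 2, 3, 4, 5, 6, 7, 10, 11, 12}, {8}, {9}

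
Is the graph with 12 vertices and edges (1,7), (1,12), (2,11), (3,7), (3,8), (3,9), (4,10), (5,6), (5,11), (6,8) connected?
No, it has 2 components: {1, 2, 3, 5, 6, 7, 8, 9, 11, 12}, {4, 10}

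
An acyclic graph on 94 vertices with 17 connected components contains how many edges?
77 (Each of the 17 component trees on V_i vertices has V_i - 1 edges; summing gives V - C = 94 - 17 = 77)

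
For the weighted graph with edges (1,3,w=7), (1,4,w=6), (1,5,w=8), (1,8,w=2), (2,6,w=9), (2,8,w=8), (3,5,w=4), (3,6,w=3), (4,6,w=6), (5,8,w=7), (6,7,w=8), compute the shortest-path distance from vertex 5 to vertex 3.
4 (path: 5 -> 3; weights 4 = 4)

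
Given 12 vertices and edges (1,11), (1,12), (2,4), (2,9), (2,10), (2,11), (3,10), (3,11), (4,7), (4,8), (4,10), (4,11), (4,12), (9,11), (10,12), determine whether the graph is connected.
No, it has 3 components: {1, 2, 3, 4, 7, 8, 9, 10, 11, 12}, {5}, {6}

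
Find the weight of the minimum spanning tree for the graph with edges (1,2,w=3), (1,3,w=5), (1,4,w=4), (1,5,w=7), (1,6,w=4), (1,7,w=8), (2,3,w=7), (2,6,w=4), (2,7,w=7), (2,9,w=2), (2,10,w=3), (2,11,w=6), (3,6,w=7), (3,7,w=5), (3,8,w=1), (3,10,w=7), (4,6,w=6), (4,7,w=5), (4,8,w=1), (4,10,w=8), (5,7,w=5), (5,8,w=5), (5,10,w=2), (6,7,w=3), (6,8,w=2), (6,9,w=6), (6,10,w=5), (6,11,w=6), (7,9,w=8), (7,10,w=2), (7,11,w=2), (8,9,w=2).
20 (MST edges: (1,2,w=3), (2,9,w=2), (2,10,w=3), (3,8,w=1), (4,8,w=1), (5,10,w=2), (6,8,w=2), (7,10,w=2), (7,11,w=2), (8,9,w=2); sum of weights 3 + 2 + 3 + 1 + 1 + 2 + 2 + 2 + 2 + 2 = 20)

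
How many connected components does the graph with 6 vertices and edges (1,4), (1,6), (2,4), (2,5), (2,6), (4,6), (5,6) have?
2 (components: {1, 2, 4, 5, 6}, {3})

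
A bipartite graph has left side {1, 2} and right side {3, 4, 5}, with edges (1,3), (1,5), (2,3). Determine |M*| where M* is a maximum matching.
2 (matching: (1,5), (2,3); upper bound min(|L|,|R|) = min(2,3) = 2)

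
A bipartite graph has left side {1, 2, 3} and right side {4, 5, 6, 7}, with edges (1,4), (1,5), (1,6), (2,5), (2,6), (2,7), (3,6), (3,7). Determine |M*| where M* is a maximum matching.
3 (matching: (1,6), (2,5), (3,7); upper bound min(|L|,|R|) = min(3,4) = 3)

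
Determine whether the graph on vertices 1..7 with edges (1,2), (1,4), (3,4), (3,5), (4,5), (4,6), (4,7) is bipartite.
No (odd cycle of length 3: 3 -> 4 -> 5 -> 3)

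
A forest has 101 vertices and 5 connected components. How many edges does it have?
96 (Each of the 5 component trees on V_i vertices has V_i - 1 edges; summing gives V - C = 101 - 5 = 96)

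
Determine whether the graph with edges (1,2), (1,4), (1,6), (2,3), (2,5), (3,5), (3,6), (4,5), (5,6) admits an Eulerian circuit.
No (4 vertices have odd degree: {1, 2, 3, 6}; Eulerian circuit requires 0)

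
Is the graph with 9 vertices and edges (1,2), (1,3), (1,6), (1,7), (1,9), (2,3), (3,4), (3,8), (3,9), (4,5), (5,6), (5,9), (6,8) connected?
Yes (BFS from 1 visits [1, 2, 3, 6, 7, 9, 4, 8, 5] — all 9 vertices reached)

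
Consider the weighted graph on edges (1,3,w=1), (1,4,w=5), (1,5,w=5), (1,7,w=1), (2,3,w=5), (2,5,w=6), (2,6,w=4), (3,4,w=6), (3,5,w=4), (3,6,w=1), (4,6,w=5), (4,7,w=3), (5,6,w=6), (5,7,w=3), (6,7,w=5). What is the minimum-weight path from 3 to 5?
4 (path: 3 -> 5; weights 4 = 4)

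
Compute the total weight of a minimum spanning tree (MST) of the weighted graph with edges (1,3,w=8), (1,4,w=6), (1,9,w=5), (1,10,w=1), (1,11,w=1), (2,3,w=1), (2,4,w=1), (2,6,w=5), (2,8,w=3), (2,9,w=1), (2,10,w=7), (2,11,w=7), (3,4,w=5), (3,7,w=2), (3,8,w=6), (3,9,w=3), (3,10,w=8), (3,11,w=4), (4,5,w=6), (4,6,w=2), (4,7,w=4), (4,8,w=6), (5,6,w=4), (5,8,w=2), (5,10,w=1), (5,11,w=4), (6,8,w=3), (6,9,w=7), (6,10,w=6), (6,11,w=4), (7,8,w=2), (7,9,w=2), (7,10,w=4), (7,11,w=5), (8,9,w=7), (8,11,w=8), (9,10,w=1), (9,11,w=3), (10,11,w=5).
13 (MST edges: (1,10,w=1), (1,11,w=1), (2,3,w=1), (2,4,w=1), (2,9,w=1), (3,7,w=2), (4,6,w=2), (5,8,w=2), (5,10,w=1), (9,10,w=1); sum of weights 1 + 1 + 1 + 1 + 1 + 2 + 2 + 2 + 1 + 1 = 13)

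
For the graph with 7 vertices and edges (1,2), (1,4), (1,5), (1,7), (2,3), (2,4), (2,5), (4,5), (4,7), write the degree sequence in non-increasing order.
[4, 4, 4, 3, 2, 1, 0] (degrees: deg(1)=4, deg(2)=4, deg(3)=1, deg(4)=4, deg(5)=3, deg(6)=0, deg(7)=2)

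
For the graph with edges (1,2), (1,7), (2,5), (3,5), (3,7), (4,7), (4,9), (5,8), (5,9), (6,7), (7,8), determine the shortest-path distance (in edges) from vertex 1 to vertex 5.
2 (path: 1 -> 2 -> 5, 2 edges)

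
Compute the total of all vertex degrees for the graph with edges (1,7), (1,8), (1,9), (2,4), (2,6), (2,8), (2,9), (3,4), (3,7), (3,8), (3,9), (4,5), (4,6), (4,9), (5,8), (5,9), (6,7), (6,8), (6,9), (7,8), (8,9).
42 (handshake: sum of degrees = 2|E| = 2 x 21 = 42)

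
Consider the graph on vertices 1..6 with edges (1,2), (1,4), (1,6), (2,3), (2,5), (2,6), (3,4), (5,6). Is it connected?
Yes (BFS from 1 visits [1, 2, 4, 6, 3, 5] — all 6 vertices reached)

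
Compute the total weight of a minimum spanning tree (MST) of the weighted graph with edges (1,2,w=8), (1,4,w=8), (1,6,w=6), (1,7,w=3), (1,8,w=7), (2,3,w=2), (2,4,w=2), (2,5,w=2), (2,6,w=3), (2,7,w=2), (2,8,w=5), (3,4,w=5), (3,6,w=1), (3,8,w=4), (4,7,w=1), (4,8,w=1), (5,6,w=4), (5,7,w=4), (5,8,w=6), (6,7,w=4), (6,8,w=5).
12 (MST edges: (1,7,w=3), (2,3,w=2), (2,5,w=2), (2,7,w=2), (3,6,w=1), (4,7,w=1), (4,8,w=1); sum of weights 3 + 2 + 2 + 2 + 1 + 1 + 1 = 12)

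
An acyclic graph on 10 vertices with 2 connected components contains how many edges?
8 (Each of the 2 component trees on V_i vertices has V_i - 1 edges; summing gives V - C = 10 - 2 = 8)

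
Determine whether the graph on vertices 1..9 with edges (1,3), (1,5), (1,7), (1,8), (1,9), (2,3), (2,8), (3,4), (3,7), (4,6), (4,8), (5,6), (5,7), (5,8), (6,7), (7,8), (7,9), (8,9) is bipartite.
No (odd cycle of length 3: 3 -> 1 -> 7 -> 3)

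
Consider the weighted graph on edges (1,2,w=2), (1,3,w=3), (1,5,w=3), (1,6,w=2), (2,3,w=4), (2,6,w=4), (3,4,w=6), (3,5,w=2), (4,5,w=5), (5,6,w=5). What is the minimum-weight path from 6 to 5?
5 (path: 6 -> 5; weights 5 = 5)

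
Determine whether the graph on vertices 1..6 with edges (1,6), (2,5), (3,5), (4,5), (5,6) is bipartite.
Yes. Partition: {1, 5}, {2, 3, 4, 6}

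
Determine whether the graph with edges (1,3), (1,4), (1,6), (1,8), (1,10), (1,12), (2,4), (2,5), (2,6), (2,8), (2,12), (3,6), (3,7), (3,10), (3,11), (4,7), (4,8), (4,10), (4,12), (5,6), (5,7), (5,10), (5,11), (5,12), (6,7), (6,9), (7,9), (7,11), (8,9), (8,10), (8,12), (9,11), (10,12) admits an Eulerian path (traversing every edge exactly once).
Yes (the graph is connected and exactly 2 vertices have odd degree: {2, 3}; any Eulerian path must start and end at those)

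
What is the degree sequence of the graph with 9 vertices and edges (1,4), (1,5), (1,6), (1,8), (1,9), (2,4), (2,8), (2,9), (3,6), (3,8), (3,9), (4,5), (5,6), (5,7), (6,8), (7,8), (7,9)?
[5, 5, 4, 4, 4, 3, 3, 3, 3] (degrees: deg(1)=5, deg(2)=3, deg(3)=3, deg(4)=3, deg(5)=4, deg(6)=4, deg(7)=3, deg(8)=5, deg(9)=4)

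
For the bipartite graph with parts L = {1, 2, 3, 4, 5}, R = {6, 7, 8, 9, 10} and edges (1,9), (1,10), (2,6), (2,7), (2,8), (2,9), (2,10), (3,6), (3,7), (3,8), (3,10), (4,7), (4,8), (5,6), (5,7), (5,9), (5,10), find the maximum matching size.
5 (matching: (1,10), (2,9), (3,8), (4,7), (5,6); upper bound min(|L|,|R|) = min(5,5) = 5)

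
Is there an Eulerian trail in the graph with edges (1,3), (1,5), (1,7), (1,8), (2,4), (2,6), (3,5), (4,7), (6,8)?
Yes — and in fact it has an Eulerian circuit (the graph is connected and all 8 vertices have even degree)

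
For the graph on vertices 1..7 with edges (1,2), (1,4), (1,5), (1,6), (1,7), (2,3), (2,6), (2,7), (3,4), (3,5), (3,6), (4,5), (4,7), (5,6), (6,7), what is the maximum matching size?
3 (matching: (1,6), (3,5), (4,7); upper bound floor(n/2) = floor(7/2) = 3)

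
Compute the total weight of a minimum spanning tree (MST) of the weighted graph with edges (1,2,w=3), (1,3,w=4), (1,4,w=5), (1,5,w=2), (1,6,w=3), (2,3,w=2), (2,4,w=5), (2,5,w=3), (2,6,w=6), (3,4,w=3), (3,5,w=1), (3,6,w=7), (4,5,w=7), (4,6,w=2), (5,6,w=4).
10 (MST edges: (1,5,w=2), (1,6,w=3), (2,3,w=2), (3,5,w=1), (4,6,w=2); sum of weights 2 + 3 + 2 + 1 + 2 = 10)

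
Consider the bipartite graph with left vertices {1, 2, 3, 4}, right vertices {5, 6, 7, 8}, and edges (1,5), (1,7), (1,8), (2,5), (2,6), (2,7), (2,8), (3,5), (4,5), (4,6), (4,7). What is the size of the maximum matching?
4 (matching: (1,8), (2,7), (3,5), (4,6); upper bound min(|L|,|R|) = min(4,4) = 4)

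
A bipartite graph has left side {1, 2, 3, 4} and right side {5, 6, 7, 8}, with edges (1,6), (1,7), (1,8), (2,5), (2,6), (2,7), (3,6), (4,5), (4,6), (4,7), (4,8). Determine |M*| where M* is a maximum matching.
4 (matching: (1,8), (2,7), (3,6), (4,5); upper bound min(|L|,|R|) = min(4,4) = 4)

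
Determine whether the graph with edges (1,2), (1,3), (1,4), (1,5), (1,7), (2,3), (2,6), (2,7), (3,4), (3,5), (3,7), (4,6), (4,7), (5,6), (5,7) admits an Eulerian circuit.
No (4 vertices have odd degree: {1, 3, 6, 7}; Eulerian circuit requires 0)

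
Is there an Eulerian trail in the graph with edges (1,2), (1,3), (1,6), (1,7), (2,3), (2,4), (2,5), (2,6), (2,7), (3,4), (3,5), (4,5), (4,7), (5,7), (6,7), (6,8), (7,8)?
Yes — and in fact it has an Eulerian circuit (the graph is connected and all 8 vertices have even degree)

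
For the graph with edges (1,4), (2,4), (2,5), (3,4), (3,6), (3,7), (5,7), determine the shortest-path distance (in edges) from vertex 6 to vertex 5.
3 (path: 6 -> 3 -> 7 -> 5, 3 edges)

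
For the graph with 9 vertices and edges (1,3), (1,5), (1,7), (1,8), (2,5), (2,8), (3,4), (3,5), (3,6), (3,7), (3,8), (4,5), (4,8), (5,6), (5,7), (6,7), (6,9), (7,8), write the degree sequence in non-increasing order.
[6, 6, 5, 5, 4, 4, 3, 2, 1] (degrees: deg(1)=4, deg(2)=2, deg(3)=6, deg(4)=3, deg(5)=6, deg(6)=4, deg(7)=5, deg(8)=5, deg(9)=1)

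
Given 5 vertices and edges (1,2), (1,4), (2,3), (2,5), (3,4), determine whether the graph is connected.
Yes (BFS from 1 visits [1, 2, 4, 3, 5] — all 5 vertices reached)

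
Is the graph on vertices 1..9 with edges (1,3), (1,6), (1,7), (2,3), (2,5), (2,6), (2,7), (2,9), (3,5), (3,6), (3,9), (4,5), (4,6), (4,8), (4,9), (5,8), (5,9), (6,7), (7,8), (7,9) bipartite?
No (odd cycle of length 3: 6 -> 1 -> 3 -> 6)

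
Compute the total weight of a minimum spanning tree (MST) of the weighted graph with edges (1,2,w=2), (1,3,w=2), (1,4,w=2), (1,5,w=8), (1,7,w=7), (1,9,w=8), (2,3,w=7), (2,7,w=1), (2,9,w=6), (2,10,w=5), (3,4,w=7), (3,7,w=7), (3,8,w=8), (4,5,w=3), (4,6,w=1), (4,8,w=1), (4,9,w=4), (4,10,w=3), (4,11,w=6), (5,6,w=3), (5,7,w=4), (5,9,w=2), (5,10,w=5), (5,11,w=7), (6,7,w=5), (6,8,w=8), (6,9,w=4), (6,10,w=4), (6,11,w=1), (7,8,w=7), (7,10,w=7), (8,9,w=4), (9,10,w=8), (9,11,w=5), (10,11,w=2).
17 (MST edges: (1,2,w=2), (1,3,w=2), (1,4,w=2), (2,7,w=1), (4,5,w=3), (4,6,w=1), (4,8,w=1), (5,9,w=2), (6,11,w=1), (10,11,w=2); sum of weights 2 + 2 + 2 + 1 + 3 + 1 + 1 + 2 + 1 + 2 = 17)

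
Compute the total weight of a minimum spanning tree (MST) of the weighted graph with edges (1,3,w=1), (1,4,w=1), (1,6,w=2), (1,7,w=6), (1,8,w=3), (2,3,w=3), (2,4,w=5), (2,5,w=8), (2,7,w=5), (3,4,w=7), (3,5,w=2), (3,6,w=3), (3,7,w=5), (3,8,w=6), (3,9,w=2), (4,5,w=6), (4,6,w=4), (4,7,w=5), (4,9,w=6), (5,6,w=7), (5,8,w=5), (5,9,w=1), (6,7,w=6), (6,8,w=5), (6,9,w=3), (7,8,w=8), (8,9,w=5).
18 (MST edges: (1,3,w=1), (1,4,w=1), (1,6,w=2), (1,8,w=3), (2,3,w=3), (2,7,w=5), (3,5,w=2), (5,9,w=1); sum of weights 1 + 1 + 2 + 3 + 3 + 5 + 2 + 1 = 18)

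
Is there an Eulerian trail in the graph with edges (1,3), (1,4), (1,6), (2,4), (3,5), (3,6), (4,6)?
No (6 vertices have odd degree: {1, 2, 3, 4, 5, 6}; Eulerian path requires 0 or 2)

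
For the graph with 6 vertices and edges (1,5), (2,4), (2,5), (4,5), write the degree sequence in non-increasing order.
[3, 2, 2, 1, 0, 0] (degrees: deg(1)=1, deg(2)=2, deg(3)=0, deg(4)=2, deg(5)=3, deg(6)=0)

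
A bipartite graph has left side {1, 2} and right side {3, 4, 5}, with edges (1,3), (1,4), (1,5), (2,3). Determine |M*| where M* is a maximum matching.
2 (matching: (1,5), (2,3); upper bound min(|L|,|R|) = min(2,3) = 2)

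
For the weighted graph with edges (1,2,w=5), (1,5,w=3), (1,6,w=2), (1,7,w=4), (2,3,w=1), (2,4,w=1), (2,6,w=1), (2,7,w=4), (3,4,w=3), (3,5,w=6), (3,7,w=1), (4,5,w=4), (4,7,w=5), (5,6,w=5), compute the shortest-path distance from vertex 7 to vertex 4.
3 (path: 7 -> 3 -> 2 -> 4; weights 1 + 1 + 1 = 3)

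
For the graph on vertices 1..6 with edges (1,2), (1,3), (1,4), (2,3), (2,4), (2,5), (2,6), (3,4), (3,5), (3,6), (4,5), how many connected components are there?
1 (components: {1, 2, 3, 4, 5, 6})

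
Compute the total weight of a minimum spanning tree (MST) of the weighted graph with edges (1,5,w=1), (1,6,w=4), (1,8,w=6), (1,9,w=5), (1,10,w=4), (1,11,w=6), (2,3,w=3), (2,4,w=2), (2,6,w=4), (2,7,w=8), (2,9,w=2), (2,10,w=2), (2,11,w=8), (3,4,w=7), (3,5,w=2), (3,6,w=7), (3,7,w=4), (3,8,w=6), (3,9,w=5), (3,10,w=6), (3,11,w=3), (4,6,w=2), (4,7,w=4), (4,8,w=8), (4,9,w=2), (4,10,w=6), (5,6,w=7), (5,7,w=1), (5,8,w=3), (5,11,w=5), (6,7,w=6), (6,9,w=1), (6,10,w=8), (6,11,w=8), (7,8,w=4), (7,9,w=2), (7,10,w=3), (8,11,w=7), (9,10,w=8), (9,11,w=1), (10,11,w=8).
17 (MST edges: (1,5,w=1), (2,4,w=2), (2,9,w=2), (2,10,w=2), (3,5,w=2), (5,7,w=1), (5,8,w=3), (6,9,w=1), (7,9,w=2), (9,11,w=1); sum of weights 1 + 2 + 2 + 2 + 2 + 1 + 3 + 1 + 2 + 1 = 17)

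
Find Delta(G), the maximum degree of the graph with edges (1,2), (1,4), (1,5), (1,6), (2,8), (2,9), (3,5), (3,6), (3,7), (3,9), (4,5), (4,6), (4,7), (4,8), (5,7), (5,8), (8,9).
5 (attained at vertices 4, 5)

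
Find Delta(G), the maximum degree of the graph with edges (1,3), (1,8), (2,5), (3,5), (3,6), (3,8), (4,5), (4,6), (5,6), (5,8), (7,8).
5 (attained at vertex 5)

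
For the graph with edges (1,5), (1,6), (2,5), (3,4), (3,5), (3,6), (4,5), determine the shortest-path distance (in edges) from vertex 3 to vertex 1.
2 (path: 3 -> 5 -> 1, 2 edges)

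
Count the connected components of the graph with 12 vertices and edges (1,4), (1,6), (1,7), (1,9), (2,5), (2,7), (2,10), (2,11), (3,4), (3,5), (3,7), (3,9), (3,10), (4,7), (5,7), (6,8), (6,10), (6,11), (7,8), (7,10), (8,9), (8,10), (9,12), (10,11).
1 (components: {1, 2, 3, 4, 5, 6, 7, 8, 9, 10, 11, 12})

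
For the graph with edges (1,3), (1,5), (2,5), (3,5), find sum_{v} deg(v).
8 (handshake: sum of degrees = 2|E| = 2 x 4 = 8)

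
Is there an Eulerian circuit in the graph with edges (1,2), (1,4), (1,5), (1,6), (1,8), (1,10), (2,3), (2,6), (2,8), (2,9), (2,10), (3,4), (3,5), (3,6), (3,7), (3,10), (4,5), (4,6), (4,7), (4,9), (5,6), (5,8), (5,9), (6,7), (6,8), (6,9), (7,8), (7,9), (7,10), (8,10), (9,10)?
Yes (the graph is connected and all 10 vertices have even degree)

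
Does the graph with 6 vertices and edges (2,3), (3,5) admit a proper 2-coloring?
Yes. Partition: {1, 2, 4, 5, 6}, {3}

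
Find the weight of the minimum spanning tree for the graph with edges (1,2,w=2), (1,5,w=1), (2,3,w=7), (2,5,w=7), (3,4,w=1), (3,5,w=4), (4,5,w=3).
7 (MST edges: (1,2,w=2), (1,5,w=1), (3,4,w=1), (4,5,w=3); sum of weights 2 + 1 + 1 + 3 = 7)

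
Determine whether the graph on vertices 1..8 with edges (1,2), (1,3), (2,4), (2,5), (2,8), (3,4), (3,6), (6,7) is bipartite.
Yes. Partition: {1, 4, 5, 6, 8}, {2, 3, 7}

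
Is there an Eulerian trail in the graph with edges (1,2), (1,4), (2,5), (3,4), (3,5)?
Yes — and in fact it has an Eulerian circuit (the graph is connected and all 5 vertices have even degree)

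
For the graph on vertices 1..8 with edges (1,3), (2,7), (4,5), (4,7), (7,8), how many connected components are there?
3 (components: {1, 3}, {2, 4, 5, 7, 8}, {6})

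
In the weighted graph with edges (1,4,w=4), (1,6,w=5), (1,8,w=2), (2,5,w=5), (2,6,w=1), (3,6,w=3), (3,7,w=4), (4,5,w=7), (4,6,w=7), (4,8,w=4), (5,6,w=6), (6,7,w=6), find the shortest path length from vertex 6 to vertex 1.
5 (path: 6 -> 1; weights 5 = 5)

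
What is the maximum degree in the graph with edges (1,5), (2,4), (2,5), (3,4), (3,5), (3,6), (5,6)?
4 (attained at vertex 5)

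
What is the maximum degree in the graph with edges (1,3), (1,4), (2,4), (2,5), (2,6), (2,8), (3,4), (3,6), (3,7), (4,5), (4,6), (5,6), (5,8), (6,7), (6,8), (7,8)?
6 (attained at vertex 6)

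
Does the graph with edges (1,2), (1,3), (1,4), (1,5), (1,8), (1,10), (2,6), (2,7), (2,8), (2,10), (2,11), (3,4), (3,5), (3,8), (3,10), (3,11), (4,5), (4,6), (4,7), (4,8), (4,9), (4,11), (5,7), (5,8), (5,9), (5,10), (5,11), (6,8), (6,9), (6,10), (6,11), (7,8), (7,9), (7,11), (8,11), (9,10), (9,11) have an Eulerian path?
Yes — and in fact it has an Eulerian circuit (the graph is connected and all 11 vertices have even degree)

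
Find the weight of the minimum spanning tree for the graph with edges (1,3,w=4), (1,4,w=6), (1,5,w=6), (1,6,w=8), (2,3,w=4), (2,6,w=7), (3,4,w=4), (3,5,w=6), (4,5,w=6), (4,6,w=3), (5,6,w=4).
19 (MST edges: (1,3,w=4), (2,3,w=4), (3,4,w=4), (4,6,w=3), (5,6,w=4); sum of weights 4 + 4 + 4 + 3 + 4 = 19)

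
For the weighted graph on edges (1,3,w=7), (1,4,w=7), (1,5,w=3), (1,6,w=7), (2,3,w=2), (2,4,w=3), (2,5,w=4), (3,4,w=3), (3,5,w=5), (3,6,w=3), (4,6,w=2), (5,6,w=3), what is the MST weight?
13 (MST edges: (1,5,w=3), (2,3,w=2), (2,4,w=3), (4,6,w=2), (5,6,w=3); sum of weights 3 + 2 + 3 + 2 + 3 = 13)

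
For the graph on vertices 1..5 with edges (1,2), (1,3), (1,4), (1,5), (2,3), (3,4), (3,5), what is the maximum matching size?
2 (matching: (1,5), (3,4); upper bound floor(n/2) = floor(5/2) = 2)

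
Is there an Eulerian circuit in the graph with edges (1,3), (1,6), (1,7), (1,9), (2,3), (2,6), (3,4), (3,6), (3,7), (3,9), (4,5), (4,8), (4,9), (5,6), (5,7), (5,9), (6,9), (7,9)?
No (2 vertices have odd degree: {6, 8}; Eulerian circuit requires 0)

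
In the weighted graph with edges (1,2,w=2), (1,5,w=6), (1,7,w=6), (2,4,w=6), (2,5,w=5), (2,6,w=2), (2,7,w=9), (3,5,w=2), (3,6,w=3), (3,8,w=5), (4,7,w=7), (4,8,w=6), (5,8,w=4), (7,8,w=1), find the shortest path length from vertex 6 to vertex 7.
9 (path: 6 -> 3 -> 8 -> 7; weights 3 + 5 + 1 = 9)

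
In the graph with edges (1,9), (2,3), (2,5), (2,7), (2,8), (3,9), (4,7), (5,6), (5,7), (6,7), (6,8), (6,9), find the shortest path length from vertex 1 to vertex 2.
3 (path: 1 -> 9 -> 3 -> 2, 3 edges)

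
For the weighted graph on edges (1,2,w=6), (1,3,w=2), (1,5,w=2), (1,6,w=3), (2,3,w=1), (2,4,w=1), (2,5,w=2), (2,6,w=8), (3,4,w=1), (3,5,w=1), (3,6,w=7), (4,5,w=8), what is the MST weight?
8 (MST edges: (1,3,w=2), (1,6,w=3), (2,3,w=1), (2,4,w=1), (3,5,w=1); sum of weights 2 + 3 + 1 + 1 + 1 = 8)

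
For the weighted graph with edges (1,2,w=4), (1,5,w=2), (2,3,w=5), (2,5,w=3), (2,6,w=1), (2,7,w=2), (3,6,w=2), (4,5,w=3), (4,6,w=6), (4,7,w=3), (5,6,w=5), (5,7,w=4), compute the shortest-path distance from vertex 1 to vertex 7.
6 (path: 1 -> 2 -> 7; weights 4 + 2 = 6)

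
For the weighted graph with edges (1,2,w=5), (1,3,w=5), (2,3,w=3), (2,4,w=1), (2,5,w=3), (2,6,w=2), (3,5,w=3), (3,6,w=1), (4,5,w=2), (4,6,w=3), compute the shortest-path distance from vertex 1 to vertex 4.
6 (path: 1 -> 2 -> 4; weights 5 + 1 = 6)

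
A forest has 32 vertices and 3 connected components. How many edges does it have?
29 (Each of the 3 component trees on V_i vertices has V_i - 1 edges; summing gives V - C = 32 - 3 = 29)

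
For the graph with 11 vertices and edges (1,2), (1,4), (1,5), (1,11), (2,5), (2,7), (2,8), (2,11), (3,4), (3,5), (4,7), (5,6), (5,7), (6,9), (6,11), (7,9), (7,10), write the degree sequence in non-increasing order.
[5, 5, 5, 4, 3, 3, 3, 2, 2, 1, 1] (degrees: deg(1)=4, deg(2)=5, deg(3)=2, deg(4)=3, deg(5)=5, deg(6)=3, deg(7)=5, deg(8)=1, deg(9)=2, deg(10)=1, deg(11)=3)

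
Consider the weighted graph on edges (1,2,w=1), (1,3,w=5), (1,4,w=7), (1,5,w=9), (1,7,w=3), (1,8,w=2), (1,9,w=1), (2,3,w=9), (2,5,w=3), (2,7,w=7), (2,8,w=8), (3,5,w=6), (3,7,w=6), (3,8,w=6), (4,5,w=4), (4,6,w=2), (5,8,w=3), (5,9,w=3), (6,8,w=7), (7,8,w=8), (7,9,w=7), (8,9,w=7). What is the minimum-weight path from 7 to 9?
4 (path: 7 -> 1 -> 9; weights 3 + 1 = 4)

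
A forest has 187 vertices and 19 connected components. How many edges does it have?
168 (Each of the 19 component trees on V_i vertices has V_i - 1 edges; summing gives V - C = 187 - 19 = 168)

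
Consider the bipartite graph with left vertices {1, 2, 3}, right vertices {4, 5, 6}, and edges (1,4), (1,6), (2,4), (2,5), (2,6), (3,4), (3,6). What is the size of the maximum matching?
3 (matching: (1,6), (2,5), (3,4); upper bound min(|L|,|R|) = min(3,3) = 3)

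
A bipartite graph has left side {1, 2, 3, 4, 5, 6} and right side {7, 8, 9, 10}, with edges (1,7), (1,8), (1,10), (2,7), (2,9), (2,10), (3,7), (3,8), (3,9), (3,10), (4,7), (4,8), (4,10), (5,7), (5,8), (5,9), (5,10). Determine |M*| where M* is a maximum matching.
4 (matching: (1,10), (2,9), (3,8), (4,7); upper bound min(|L|,|R|) = min(6,4) = 4)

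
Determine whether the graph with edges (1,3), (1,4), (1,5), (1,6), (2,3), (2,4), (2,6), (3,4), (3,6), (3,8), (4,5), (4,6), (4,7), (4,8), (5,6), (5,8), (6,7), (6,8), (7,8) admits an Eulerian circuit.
No (6 vertices have odd degree: {2, 3, 4, 6, 7, 8}; Eulerian circuit requires 0)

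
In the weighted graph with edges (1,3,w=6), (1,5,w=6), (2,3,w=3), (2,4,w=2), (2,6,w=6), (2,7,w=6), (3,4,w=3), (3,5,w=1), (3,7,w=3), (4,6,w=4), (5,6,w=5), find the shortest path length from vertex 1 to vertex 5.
6 (path: 1 -> 5; weights 6 = 6)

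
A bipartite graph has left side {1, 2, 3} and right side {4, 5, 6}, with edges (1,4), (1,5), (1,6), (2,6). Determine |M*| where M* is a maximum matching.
2 (matching: (1,5), (2,6); upper bound min(|L|,|R|) = min(3,3) = 3)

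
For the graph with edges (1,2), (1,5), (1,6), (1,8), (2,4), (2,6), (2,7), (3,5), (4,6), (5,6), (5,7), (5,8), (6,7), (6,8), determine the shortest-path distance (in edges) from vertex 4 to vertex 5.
2 (path: 4 -> 6 -> 5, 2 edges)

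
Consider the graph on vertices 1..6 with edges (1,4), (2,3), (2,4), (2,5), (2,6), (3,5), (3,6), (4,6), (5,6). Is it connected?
Yes (BFS from 1 visits [1, 4, 2, 6, 3, 5] — all 6 vertices reached)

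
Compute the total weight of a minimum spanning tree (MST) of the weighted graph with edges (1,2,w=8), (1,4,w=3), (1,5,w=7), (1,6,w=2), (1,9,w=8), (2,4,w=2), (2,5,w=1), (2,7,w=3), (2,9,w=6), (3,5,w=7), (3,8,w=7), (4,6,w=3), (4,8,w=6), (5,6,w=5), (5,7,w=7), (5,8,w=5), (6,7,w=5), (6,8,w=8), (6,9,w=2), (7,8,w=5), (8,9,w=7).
25 (MST edges: (1,4,w=3), (1,6,w=2), (2,4,w=2), (2,5,w=1), (2,7,w=3), (3,8,w=7), (5,8,w=5), (6,9,w=2); sum of weights 3 + 2 + 2 + 1 + 3 + 7 + 5 + 2 = 25)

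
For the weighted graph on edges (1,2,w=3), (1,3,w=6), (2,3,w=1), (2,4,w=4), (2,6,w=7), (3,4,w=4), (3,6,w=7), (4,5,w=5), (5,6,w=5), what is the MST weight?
18 (MST edges: (1,2,w=3), (2,3,w=1), (2,4,w=4), (4,5,w=5), (5,6,w=5); sum of weights 3 + 1 + 4 + 5 + 5 = 18)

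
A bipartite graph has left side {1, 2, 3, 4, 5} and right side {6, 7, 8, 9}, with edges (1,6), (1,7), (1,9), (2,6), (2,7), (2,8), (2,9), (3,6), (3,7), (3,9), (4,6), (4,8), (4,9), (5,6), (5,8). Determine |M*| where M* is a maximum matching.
4 (matching: (1,9), (2,8), (3,7), (4,6); upper bound min(|L|,|R|) = min(5,4) = 4)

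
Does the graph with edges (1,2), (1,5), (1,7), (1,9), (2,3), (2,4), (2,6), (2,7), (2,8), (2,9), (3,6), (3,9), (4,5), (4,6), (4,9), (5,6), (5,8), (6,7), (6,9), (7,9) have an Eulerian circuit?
No (2 vertices have odd degree: {2, 3}; Eulerian circuit requires 0)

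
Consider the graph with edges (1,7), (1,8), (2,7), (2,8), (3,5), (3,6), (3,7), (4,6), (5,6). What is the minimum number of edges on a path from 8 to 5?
4 (path: 8 -> 2 -> 7 -> 3 -> 5, 4 edges)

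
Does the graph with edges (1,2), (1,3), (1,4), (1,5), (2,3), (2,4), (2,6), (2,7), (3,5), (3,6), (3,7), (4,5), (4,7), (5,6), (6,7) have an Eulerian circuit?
No (2 vertices have odd degree: {2, 3}; Eulerian circuit requires 0)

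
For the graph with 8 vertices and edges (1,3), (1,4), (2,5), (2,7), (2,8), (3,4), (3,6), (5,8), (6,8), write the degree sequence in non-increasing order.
[3, 3, 3, 2, 2, 2, 2, 1] (degrees: deg(1)=2, deg(2)=3, deg(3)=3, deg(4)=2, deg(5)=2, deg(6)=2, deg(7)=1, deg(8)=3)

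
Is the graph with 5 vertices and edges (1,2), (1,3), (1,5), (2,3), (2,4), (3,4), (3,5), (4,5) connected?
Yes (BFS from 1 visits [1, 2, 3, 5, 4] — all 5 vertices reached)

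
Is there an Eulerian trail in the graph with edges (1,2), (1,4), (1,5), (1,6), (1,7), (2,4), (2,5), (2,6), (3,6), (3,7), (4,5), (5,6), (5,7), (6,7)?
No (4 vertices have odd degree: {1, 4, 5, 6}; Eulerian path requires 0 or 2)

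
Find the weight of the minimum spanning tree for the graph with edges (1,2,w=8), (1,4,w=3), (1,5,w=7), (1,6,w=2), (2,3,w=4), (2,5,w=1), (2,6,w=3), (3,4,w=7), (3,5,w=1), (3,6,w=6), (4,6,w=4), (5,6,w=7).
10 (MST edges: (1,4,w=3), (1,6,w=2), (2,5,w=1), (2,6,w=3), (3,5,w=1); sum of weights 3 + 2 + 1 + 3 + 1 = 10)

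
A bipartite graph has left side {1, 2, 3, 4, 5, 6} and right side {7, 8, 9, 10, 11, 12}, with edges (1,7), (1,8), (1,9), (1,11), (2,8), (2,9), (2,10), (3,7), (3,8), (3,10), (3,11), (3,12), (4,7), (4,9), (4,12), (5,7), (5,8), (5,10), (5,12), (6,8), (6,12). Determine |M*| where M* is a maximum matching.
6 (matching: (1,11), (2,10), (3,12), (4,9), (5,7), (6,8); upper bound min(|L|,|R|) = min(6,6) = 6)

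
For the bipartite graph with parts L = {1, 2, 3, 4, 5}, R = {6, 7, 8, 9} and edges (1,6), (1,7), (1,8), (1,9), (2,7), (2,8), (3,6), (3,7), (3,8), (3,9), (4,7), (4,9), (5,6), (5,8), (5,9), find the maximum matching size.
4 (matching: (1,9), (2,8), (3,7), (5,6); upper bound min(|L|,|R|) = min(5,4) = 4)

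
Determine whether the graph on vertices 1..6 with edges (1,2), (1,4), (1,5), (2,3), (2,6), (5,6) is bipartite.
Yes. Partition: {1, 3, 6}, {2, 4, 5}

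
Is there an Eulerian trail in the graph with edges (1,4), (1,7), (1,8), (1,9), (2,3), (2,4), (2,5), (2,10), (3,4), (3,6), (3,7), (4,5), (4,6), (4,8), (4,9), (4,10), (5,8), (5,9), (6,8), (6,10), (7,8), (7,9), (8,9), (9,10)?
Yes — and in fact it has an Eulerian circuit (the graph is connected and all 10 vertices have even degree)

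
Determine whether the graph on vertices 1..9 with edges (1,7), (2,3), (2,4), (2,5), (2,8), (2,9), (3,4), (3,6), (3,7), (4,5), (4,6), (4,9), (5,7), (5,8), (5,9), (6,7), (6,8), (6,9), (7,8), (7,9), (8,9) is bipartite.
No (odd cycle of length 3: 3 -> 7 -> 6 -> 3)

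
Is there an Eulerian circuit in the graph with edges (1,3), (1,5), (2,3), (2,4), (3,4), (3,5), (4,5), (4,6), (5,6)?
Yes (the graph is connected and all 6 vertices have even degree)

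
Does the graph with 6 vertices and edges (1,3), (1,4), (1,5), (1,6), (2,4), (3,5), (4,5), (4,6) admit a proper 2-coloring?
No (odd cycle of length 3: 4 -> 1 -> 6 -> 4)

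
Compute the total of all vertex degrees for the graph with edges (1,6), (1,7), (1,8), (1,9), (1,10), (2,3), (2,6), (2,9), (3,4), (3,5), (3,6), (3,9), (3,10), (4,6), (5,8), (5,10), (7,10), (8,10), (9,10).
38 (handshake: sum of degrees = 2|E| = 2 x 19 = 38)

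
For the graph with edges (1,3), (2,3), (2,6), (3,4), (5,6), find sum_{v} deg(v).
10 (handshake: sum of degrees = 2|E| = 2 x 5 = 10)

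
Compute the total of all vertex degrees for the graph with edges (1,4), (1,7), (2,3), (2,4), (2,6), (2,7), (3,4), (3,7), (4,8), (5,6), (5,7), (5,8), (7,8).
26 (handshake: sum of degrees = 2|E| = 2 x 13 = 26)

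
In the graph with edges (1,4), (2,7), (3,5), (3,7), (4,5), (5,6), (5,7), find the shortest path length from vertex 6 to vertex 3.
2 (path: 6 -> 5 -> 3, 2 edges)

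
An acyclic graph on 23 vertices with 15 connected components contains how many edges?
8 (Each of the 15 component trees on V_i vertices has V_i - 1 edges; summing gives V - C = 23 - 15 = 8)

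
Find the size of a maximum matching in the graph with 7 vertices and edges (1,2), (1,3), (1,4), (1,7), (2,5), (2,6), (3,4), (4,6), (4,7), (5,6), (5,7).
3 (matching: (1,7), (3,4), (5,6); upper bound floor(n/2) = floor(7/2) = 3)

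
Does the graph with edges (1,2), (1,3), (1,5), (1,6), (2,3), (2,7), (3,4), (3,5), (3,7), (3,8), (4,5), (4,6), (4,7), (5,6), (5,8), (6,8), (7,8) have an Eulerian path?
Yes (the graph is connected and exactly 2 vertices have odd degree: {2, 5}; any Eulerian path must start and end at those)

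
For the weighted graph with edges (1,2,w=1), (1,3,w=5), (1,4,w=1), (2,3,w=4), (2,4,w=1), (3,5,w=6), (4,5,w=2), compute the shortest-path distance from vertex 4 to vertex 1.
1 (path: 4 -> 1; weights 1 = 1)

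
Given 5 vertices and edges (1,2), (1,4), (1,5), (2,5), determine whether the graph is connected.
No, it has 2 components: {1, 2, 4, 5}, {3}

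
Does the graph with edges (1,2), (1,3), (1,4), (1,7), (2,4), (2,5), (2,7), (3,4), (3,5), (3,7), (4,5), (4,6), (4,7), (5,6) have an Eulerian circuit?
Yes (the graph is connected and all 7 vertices have even degree)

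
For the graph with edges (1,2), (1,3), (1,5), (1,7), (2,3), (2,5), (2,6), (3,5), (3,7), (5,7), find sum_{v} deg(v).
20 (handshake: sum of degrees = 2|E| = 2 x 10 = 20)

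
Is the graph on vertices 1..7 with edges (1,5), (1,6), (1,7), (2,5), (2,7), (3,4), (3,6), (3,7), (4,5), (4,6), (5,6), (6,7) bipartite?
No (odd cycle of length 3: 7 -> 1 -> 6 -> 7)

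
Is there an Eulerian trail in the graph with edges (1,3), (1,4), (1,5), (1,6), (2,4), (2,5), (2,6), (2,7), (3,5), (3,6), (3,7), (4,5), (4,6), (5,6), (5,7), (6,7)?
Yes — and in fact it has an Eulerian circuit (the graph is connected and all 7 vertices have even degree)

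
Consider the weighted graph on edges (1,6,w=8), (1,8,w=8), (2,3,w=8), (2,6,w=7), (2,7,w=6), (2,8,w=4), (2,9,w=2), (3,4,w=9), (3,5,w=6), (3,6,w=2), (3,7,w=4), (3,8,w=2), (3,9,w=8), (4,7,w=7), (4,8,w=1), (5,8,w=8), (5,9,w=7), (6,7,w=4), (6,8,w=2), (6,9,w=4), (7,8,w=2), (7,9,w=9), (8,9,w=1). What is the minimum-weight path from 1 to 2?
11 (path: 1 -> 8 -> 9 -> 2; weights 8 + 1 + 2 = 11)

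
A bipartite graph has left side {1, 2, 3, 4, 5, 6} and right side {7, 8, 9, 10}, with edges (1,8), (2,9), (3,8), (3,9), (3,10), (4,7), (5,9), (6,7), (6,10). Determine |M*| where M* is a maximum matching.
4 (matching: (1,8), (2,9), (3,10), (4,7); upper bound min(|L|,|R|) = min(6,4) = 4)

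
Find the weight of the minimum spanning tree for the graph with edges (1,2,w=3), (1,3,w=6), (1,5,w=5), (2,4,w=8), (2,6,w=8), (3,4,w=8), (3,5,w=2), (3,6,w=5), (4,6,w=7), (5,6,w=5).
22 (MST edges: (1,2,w=3), (1,5,w=5), (3,5,w=2), (3,6,w=5), (4,6,w=7); sum of weights 3 + 5 + 2 + 5 + 7 = 22)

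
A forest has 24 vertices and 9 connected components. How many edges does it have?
15 (Each of the 9 component trees on V_i vertices has V_i - 1 edges; summing gives V - C = 24 - 9 = 15)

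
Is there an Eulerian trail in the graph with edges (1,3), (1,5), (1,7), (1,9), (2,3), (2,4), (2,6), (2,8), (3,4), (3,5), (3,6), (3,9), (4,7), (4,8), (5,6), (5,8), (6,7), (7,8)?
Yes — and in fact it has an Eulerian circuit (the graph is connected and all 9 vertices have even degree)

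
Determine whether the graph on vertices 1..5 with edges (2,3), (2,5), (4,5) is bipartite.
Yes. Partition: {1, 2, 4}, {3, 5}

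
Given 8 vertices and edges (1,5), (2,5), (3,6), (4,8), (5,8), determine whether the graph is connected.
No, it has 3 components: {1, 2, 4, 5, 8}, {3, 6}, {7}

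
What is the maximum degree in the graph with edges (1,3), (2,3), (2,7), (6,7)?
2 (attained at vertices 2, 3, 7)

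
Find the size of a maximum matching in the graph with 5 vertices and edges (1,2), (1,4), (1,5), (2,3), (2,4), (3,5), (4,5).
2 (matching: (1,4), (3,5); upper bound floor(n/2) = floor(5/2) = 2)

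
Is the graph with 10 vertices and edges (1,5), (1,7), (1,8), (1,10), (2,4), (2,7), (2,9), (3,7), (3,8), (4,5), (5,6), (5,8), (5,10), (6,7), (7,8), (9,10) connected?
Yes (BFS from 1 visits [1, 5, 7, 8, 10, 4, 6, 2, 3, 9] — all 10 vertices reached)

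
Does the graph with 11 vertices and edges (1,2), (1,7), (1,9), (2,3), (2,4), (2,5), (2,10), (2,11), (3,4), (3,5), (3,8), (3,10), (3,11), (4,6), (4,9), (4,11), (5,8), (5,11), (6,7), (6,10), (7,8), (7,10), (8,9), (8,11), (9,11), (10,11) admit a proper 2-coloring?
No (odd cycle of length 3: 3 -> 2 -> 5 -> 3)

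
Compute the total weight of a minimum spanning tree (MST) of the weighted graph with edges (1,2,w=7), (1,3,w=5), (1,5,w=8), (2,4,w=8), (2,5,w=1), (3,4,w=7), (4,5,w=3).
16 (MST edges: (1,2,w=7), (1,3,w=5), (2,5,w=1), (4,5,w=3); sum of weights 7 + 5 + 1 + 3 = 16)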